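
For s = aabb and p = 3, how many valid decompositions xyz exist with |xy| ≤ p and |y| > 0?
6

For s = 'aabb' with pumping length p = 3:

Constraints: |xy| ≤ 3, |y| > 0

Valid decompositions (|xy| ≤ p, |y| ≥ 1):
  • x='', y='a', z='abb'
  • x='a', y='a', z='bb'
  • x='', y='aa', z='bb'
  • x='aa', y='b', z='b'
  • x='a', y='ab', z='b'
  • x='', y='aab', z='b'

Total count: 6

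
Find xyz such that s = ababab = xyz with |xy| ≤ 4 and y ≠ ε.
x = 'a', y = 'bab', z = 'ab'

For s = ababab and p = 4, one valid decomposition is:
- x = 'a' (length 1)
- y = 'bab' (length 3)
- z = 'ab' (length 2)

Verification:
- xyz = 'a' + 'bab' + 'ab' = ababab ✓
- |xy| = 4 ≤ 4 ✓
- |y| = 3 > 0 ✓

All pumping lemma constraints are satisfied.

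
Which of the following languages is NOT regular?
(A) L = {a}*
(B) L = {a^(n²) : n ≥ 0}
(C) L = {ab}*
(B) {a^(n²) : n ≥ 0}

(B) L = {a^(n²) : n ≥ 0} is NOT regular.

The pumping lemma can be used to prove this:
After pumping, length is no longer a perfect square

The other languages are regular because they can be recognized by finite automata.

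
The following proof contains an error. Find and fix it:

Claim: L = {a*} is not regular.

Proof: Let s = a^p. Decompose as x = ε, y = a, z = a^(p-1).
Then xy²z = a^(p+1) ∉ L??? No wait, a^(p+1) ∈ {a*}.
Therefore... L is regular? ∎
Error: The proof attempts to show a*  is not regular, but a* IS regular!

Correction: a* is a regular language (recognized by a simple DFA with one accepting state and self-loop on 'a'). The pumping lemma can only prove non-regularity, not regularity. For regular languages, pumping always works.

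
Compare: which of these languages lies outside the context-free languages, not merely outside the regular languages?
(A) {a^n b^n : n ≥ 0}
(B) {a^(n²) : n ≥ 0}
(B) {a^(n²) : n ≥ 0}

(B) {a^(n²) : n ≥ 0} requires the CFL pumping lemma.

- {a^n b^n : n ≥ 0} is context-free (but not regular)
  • Can be shown non-regular with the regular pumping lemma
  • After pumping, the number of a's and b's become unequal

- {a^(n²) : n ≥ 0} is NOT context-free
  • Requires the CFL pumping lemma to prove
  • Gaps between squares grow unboundedly

The CFL pumping lemma is "stronger" in that it can prove non-membership
in the larger class of context-free languages.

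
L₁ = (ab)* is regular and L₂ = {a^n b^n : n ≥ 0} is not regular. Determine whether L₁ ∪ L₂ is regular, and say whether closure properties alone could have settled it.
No — L₁ ∪ L₂ is not regular.

Let U = (ab)* ∪ {a^n b^n}. If U were regular, then U ∩ aa*bb* would be regular (closure under intersection with a regular language). But (ab)* ∩ aa*bb* = {ab} and {a^n b^n} ∩ aa*bb* = {a^n b^n : n ≥ 1}, so U ∩ aa*bb* = {a^n b^n : n ≥ 1}, which is not regular. Hence U is not regular.

Note that the bare facts "L₁ regular, L₂ non-regular" do not settle the question by themselves: the closure of regular languages under ∪, ∩, complement and difference applies only when BOTH operands are regular. With a non-regular operand the result can come out regular or non-regular depending on the specific languages, so one has to work out L₁ ∪ L₂ for this particular pair, as above.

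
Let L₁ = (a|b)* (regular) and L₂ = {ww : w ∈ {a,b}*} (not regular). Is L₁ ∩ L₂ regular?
No — L₁ ∩ L₂ is not regular.

(a|b)* is all strings over {a,b}, so L₁ ∩ L₂ = {ww : w ∈ {a,b}*} = L₂ itself, which is not regular (pump s = a^p b a^p b).

Note that the bare facts "L₁ regular, L₂ non-regular" do not settle the question by themselves: the closure of regular languages under ∪, ∩, complement and difference applies only when BOTH operands are regular. With a non-regular operand the result can come out regular or non-regular depending on the specific languages, so one has to work out L₁ ∩ L₂ for this particular pair, as above.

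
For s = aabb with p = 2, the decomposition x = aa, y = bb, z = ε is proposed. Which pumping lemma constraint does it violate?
Violated: |xy| ≤ p

The decomposition x = aa, y = bb, z = ε for s = aabb with p = 2
violates the constraint: |xy| ≤ p

|xy| = |aabb| = 4 > 2 = p. The decomposition puts too many characters in xy.

Pumping lemma constraints:
1. xyz = s (decomposition is valid)
2. |xy| ≤ p
3. |y| > 0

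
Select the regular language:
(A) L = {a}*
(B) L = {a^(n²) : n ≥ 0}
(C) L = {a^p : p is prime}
(A) {a}*

(A) L = {a}* is regular.

This can be recognized by a finite automaton (DFA/NFA).
Regular expressions like {a}* define regular languages.

The other choices are not regular:
- {a^p : p is prime}: After pumping, the length becomes composite
- {a^(n²) : n ≥ 0}: After pumping, length is no longer a perfect square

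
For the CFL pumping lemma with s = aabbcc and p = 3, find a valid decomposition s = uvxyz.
u='aa', v='b', x='b', y='c', z='c'

For s = aabbcc with pumping length p = 3:

One valid decomposition:
- u = 'aa'
- v = 'b'
- x = 'b'
- y = 'c'
- z = 'c'

Verification:
- uvxyz = 'aa' + 'b' + 'b' + 'c' + 'c' = aabbcc ✓
- |vxy| = |'bbc'| = 3 ≤ 3 ✓
- |vy| = |'bc'| = 2 > 0 ✓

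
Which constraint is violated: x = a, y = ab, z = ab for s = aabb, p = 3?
Violated: xyz = s

The decomposition x = a, y = ab, z = ab for s = aabb with p = 3
violates the constraint: xyz = s

xyz = 'a' + 'ab' + 'ab' = 'aabab' ≠ 'aabb' = s. The decomposition doesn't reconstruct s.

Pumping lemma constraints:
1. xyz = s (decomposition is valid)
2. |xy| ≤ p
3. |y| > 0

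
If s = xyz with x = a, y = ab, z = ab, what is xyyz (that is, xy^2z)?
aababab

Given x = 'a', y = 'ab', z = 'ab' and i = 2:

xy^2z = x + y·y·...·y (2 times) + z
       = 'a' + 'ab'^2 + 'ab'
       = 'a' + 'abab' + 'ab'
       = 'aababab'

The pumped string is 'aababab' with length 7.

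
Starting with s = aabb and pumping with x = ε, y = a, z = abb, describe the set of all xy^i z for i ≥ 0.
{xy^i z : i ≥ 0} = {a^(i+1) b^2 : i ≥ 0} = {abb, aabb, aaabb, ...}

With x = ε, y = a, z = abb: Starting with aabb and pumping the first 'a' (z = abb keeps the second 'a'), we get strings with i+1 a's followed by 2 b's for i = 0, 1, 2, ...; note bb is not produced because z always contributes one a.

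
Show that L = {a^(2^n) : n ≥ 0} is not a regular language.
Assume for contradiction that L is regular, and let p ≥ 1 be the pumping length given by the pumping lemma.
Choose s = a^(2^p). Then s ∈ L and |s| = 2^p ≥ p.
By the pumping lemma, s = xyz for some x, y, z with |xy| ≤ p, |y| ≥ 1, and xy^i z ∈ L for every i ≥ 0.
Here y = a^k for some k with 1 ≤ k ≤ |xy| ≤ p, and p < 2^p.

Take i = 2: |xy²z| = 2^p + k.
Now 2^p < 2^p + k ≤ 2^p + p < 2^p + 2^p = 2^(p+1).
So |xy²z| lies strictly between the consecutive powers of two 2^p and 2^(p+1), hence is not a power of 2, and xy²z ∉ L.

This contradicts the pumping lemma, which requires xy^i z ∈ L for all i ≥ 0.
Hence L = {a^(2^n) : n ≥ 0} is not regular. ∎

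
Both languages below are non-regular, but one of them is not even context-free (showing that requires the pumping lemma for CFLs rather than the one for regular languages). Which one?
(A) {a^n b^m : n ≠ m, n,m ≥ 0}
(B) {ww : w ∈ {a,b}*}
(B) {ww : w ∈ {a,b}*}

(B) {ww : w ∈ {a,b}*} requires the CFL pumping lemma.

- {a^n b^m : n ≠ m, n,m ≥ 0} is context-free (but not regular)
  • Can be shown non-regular with the regular pumping lemma
  • After pumping a's, we can make n = m

- {ww : w ∈ {a,b}*} is NOT context-free
  • Requires the CFL pumping lemma to prove
  • Cannot verify equality of two arbitrary substrings

The CFL pumping lemma is "stronger" in that it can prove non-membership
in the larger class of context-free languages.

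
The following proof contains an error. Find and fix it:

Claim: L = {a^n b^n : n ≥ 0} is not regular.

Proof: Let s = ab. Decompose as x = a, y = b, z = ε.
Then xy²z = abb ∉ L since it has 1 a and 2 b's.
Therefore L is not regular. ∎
Error: The string s = ab might be shorter than the pumping length p.

Correction: Choose s = a^p b^p to ensure |s| ≥ p. Also, the decomposition is wrong: with |xy| ≤ p, y cannot include b's when s starts with p a's.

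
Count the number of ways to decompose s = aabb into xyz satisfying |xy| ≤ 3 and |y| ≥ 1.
6

For s = 'aabb' with pumping length p = 3:

Constraints: |xy| ≤ 3, |y| > 0

Valid decompositions (|xy| ≤ p, |y| ≥ 1):
  • x='', y='a', z='abb'
  • x='a', y='a', z='bb'
  • x='', y='aa', z='bb'
  • x='aa', y='b', z='b'
  • x='a', y='ab', z='b'
  • x='', y='aab', z='b'

Total count: 6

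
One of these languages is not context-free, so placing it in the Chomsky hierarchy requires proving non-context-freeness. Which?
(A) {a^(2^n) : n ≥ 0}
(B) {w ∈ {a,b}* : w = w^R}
(A) {a^(2^n) : n ≥ 0}

(A) {a^(2^n) : n ≥ 0} requires the CFL pumping lemma.

- {w ∈ {a,b}* : w = w^R} is context-free (but not regular)
  • Can be shown non-regular with the regular pumping lemma
  • After pumping, the string is no longer symmetric

- {a^(2^n) : n ≥ 0} is NOT context-free
  • Requires the CFL pumping lemma to prove
  • Gaps between powers of 2 grow exponentially

The CFL pumping lemma is "stronger" in that it can prove non-membership
in the larger class of context-free languages.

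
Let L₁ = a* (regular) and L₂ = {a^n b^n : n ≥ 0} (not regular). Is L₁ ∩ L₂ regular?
Yes — L₁ ∩ L₂ is regular.

A string of a* contains no b's, and the only string of {a^n b^n} with no b's is ε (n = 0). So L₁ ∩ L₂ = {ε}, a finite language, which is regular.

Note that the bare facts "L₁ regular, L₂ non-regular" do not settle the question by themselves: the closure of regular languages under ∪, ∩, complement and difference applies only when BOTH operands are regular. With a non-regular operand the result can come out regular or non-regular depending on the specific languages, so one has to work out L₁ ∩ L₂ for this particular pair, as above.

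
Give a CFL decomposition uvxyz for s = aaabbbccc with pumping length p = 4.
u='aa', v='a', x='bb', y='b', z='ccc'

For s = aaabbbccc with pumping length p = 4:

One valid decomposition:
- u = 'aa'
- v = 'a'
- x = 'bb'
- y = 'b'
- z = 'ccc'

Verification:
- uvxyz = 'aa' + 'a' + 'bb' + 'b' + 'ccc' = aaabbbccc ✓
- |vxy| = |'abbb'| = 4 ≤ 4 ✓
- |vy| = |'ab'| = 2 > 0 ✓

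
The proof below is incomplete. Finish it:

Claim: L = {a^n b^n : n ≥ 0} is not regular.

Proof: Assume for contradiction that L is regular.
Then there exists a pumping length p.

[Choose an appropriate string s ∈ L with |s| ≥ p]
s = a^p b^p

This string is in L (has equal a's and b's) and has length 2p ≥ p.
Any decomposition xyz with |xy| ≤ p means y consists only of a's,
so pumping will unbalance the counts.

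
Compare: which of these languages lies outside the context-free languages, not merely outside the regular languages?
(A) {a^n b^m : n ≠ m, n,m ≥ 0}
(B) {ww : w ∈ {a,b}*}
(B) {ww : w ∈ {a,b}*}

(B) {ww : w ∈ {a,b}*} requires the CFL pumping lemma.

- {a^n b^m : n ≠ m, n,m ≥ 0} is context-free (but not regular)
  • Can be shown non-regular with the regular pumping lemma
  • After pumping a's, we can make n = m

- {ww : w ∈ {a,b}*} is NOT context-free
  • Requires the CFL pumping lemma to prove
  • Even a PDA cannot compare two arbitrary halves symbol by symbol; CFL pumping on a^p b^p a^p b^p fails

The CFL pumping lemma is "stronger" in that it can prove non-membership
in the larger class of context-free languages.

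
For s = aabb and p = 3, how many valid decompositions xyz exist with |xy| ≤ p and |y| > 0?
6

For s = 'aabb' with pumping length p = 3:

Constraints: |xy| ≤ 3, |y| > 0

Valid decompositions (|xy| ≤ p, |y| ≥ 1):
  • x='', y='a', z='abb'
  • x='a', y='a', z='bb'
  • x='', y='aa', z='bb'
  • x='aa', y='b', z='b'
  • x='a', y='ab', z='b'
  • x='', y='aab', z='b'

Total count: 6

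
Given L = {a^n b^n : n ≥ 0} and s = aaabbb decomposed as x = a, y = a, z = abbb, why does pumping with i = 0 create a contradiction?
xy⁰z = aabbb ∉ L

Pumping with i = 0 replaces y = a by y⁰ = ε:
- Original: s = xyz = aaabbb; aaabbb = a^3 b^3 has equal counts (3 = 3), so it is in L
- Pumped: xy⁰z = a · ε · abbb = aabbb
- aabbb has 2 a's and 3 b's; 2 ≠ 3, so it is not in L

The pumping lemma would require xy⁰z ∈ L, so this decomposition yields a contradiction.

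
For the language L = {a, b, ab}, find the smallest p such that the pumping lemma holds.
p = 3

For a finite language L, the pumping lemma holds vacuously if p > max|s| for s ∈ L.

The longest string in L = {a, b, ab} has length 2.
If p = 3, then no string s ∈ L has |s| ≥ p, so the condition is vacuously true.

The minimum pumping length is p = 3.

Why no smaller p works: for any p ≤ 2, the longest string s ∈ L has |s| = 2 ≥ p, so it would
have to be pumpable; but pumping up (i = 2, 3, ...) produces ever longer strings, which cannot all lie in the
finite language L. So the pumping property fails for every p ≤ 2.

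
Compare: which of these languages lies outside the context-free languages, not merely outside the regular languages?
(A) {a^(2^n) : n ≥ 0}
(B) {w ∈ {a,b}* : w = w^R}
(A) {a^(2^n) : n ≥ 0}

(A) {a^(2^n) : n ≥ 0} requires the CFL pumping lemma.

- {w ∈ {a,b}* : w = w^R} is context-free (but not regular)
  • Can be shown non-regular with the regular pumping lemma
  • After pumping, the string is no longer symmetric

- {a^(2^n) : n ≥ 0} is NOT context-free
  • Requires the CFL pumping lemma to prove
  • Gaps between powers of 2 grow exponentially

The CFL pumping lemma is "stronger" in that it can prove non-membership
in the larger class of context-free languages.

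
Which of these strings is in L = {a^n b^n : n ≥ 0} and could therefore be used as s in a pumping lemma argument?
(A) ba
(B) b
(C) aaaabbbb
(C) aaaabbbb

The pumping lemma is applied to a string s that lies in L, so first check membership of each option:
- (A) ba has an a after a b, so it is not of the form a^n b^n and is not in L ✗
- (B) b has 0 a's and 1 b's; 0 ≠ 1, so it is not in L ✗
- (C) aaaabbbb = a^4 b^4 has equal counts (4 = 4), so it is in L ✓

Only (C) aaaabbbb is in L, so it is the only candidate that could play the role of s.
(In a complete proof one picks s in terms of the pumping length p so that |s| ≥ p is guaranteed; a fixed string like aaaabbbb illustrates the shape of such an s.)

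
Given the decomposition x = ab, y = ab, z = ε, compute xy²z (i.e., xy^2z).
ababab

Given x = 'ab', y = 'ab', z = '' and i = 2:

xy^2z = x + y·y·...·y (2 times) + z
       = 'ab' + 'ab'^2 + ''
       = 'ab' + 'abab' + ''
       = 'ababab'

The pumped string is 'ababab' with length 6.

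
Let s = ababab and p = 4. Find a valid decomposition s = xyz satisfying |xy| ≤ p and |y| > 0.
x = 'a', y = 'ba', z = 'bab'

For s = ababab and p = 4, one valid decomposition is:
- x = 'a' (length 1)
- y = 'ba' (length 2)
- z = 'bab' (length 3)

Verification:
- xyz = 'a' + 'ba' + 'bab' = ababab ✓
- |xy| = 3 ≤ 4 ✓
- |y| = 2 > 0 ✓

All pumping lemma constraints are satisfied.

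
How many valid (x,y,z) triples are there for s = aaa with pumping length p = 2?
3

For s = 'aaa' with pumping length p = 2:

Constraints: |xy| ≤ 2, |y| > 0

Valid decompositions (|xy| ≤ p, |y| ≥ 1):
  • x='', y='a', z='aa'
  • x='a', y='a', z='a'
  • x='', y='aa', z='a'

Total count: 3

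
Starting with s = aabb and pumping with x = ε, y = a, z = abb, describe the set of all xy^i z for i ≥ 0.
{xy^i z : i ≥ 0} = {a^(i+1) b^2 : i ≥ 0} = {abb, aabb, aaabb, ...}

With x = ε, y = a, z = abb: Starting with aabb and pumping the first 'a' (z = abb keeps the second 'a'), we get strings with i+1 a's followed by 2 b's for i = 0, 1, 2, ...; note bb is not produced because z always contributes one a.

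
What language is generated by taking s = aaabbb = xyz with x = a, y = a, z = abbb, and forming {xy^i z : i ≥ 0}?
{xy^i z : i ≥ 0} = {a^(2+i) b^3 : i ≥ 0} = {aabbb, aaabbb, aaaabbb, ...}

With x = a, y = a, z = abbb: Starting with aaabbb and pumping the second 'a', we get strings with 2+i a's followed by 3 b's for i = 0, 1, 2, ...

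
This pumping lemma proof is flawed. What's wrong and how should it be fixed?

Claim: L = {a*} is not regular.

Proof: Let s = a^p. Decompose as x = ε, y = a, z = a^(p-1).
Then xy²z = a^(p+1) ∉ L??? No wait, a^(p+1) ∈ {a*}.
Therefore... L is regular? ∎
Error: The proof attempts to show a*  is not regular, but a* IS regular!

Correction: a* is a regular language (recognized by a simple DFA with one accepting state and self-loop on 'a'). The pumping lemma can only prove non-regularity, not regularity. For regular languages, pumping always works.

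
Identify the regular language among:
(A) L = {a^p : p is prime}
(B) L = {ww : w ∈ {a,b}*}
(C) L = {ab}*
(C) {ab}*

(C) L = {ab}* is regular.

This can be recognized by a finite automaton (DFA/NFA).
Regular expressions like {ab}* define regular languages.

The other choices are not regular:
- {a^p : p is prime}: After pumping, the length becomes composite
- {ww : w ∈ {a,b}*}: After pumping, the two halves no longer match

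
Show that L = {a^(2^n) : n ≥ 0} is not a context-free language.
Assume for contradiction that L is context-free, and let p ≥ 1 be the pumping length given by the pumping lemma for CFLs.
Choose s = a^(2^p). Then s ∈ L and |s| = 2^p ≥ p.
By the CFL pumping lemma, s = uvxyz for some u, v, x, y, z with |vxy| ≤ p, |vy| ≥ 1, and uv^i xy^i z ∈ L for every i ≥ 0.
All symbols are a's, so only lengths matter: let k = |vy|, with 1 ≤ k ≤ |vxy| ≤ p < 2^p.

Take i = 2: |uv²xy²z| = 2^p + k, and 2^p < 2^p + k < 2^p + 2^p = 2^(p+1).
So the length lies strictly between consecutive powers of two and is not a power of 2; uv²xy²z ∉ L.

This contradicts the CFL pumping lemma, which requires uv^i xy^i z ∈ L for all i ≥ 0.
Hence L = {a^(2^n) : n ≥ 0} is not context-free. ∎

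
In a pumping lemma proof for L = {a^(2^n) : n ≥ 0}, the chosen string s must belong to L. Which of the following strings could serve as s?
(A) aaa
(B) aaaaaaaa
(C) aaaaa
(B) aaaaaaaa

The pumping lemma is applied to a string s that lies in L, so first check membership of each option:
- (A) aaa has length 3, strictly between 2^1 = 2 and 2^2 = 4, so it is not in L ✗
- (B) aaaaaaaa has length 8 = 2^3, so it is in L ✓
- (C) aaaaa has length 5, strictly between 2^2 = 4 and 2^3 = 8, so it is not in L ✗

Only (B) aaaaaaaa is in L, so it is the only candidate that could play the role of s.
(In a complete proof one picks s in terms of the pumping length p so that |s| ≥ p is guaranteed; a fixed string like aaaaaaaa illustrates the shape of such an s.)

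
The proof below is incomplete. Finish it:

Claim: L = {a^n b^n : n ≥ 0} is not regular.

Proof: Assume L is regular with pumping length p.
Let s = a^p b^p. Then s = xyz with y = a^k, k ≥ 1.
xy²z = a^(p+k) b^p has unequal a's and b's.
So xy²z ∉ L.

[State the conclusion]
This contradicts the pumping lemma for regular languages,
which guarantees xy^i z ∈ L for all i ≥ 0.

Since our assumption that L is regular leads to a contradiction,
we conclude that L = {a^n b^n : n ≥ 0} is NOT regular. ∎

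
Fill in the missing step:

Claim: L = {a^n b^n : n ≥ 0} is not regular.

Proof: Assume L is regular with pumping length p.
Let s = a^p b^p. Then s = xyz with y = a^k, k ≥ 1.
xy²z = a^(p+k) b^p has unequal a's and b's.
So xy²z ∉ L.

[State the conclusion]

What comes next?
This contradicts the pumping lemma for regular languages,
which guarantees xy^i z ∈ L for all i ≥ 0.

Since our assumption that L is regular leads to a contradiction,
we conclude that L = {a^n b^n : n ≥ 0} is NOT regular. ∎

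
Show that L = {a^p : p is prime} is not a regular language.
Assume for contradiction that L is regular, and let p ≥ 1 be the pumping length given by the pumping lemma.
Choose a prime q with q ≥ p (one exists because there are infinitely many primes) and let s = a^q. Then s ∈ L and |s| = q ≥ p.
By the pumping lemma, s = xyz for some x, y, z with |xy| ≤ p, |y| ≥ 1, and xy^i z ∈ L for every i ≥ 0.
Here y = a^k for some k with 1 ≤ k ≤ p, and xy^i z = a^(q + (i − 1)k) for every i ≥ 0.

Take i = q + 1: |xy^(q+1) z| = q + qk = q(k + 1).
Both factors satisfy q ≥ 2 and k + 1 ≥ 2, so q(k + 1) is composite, and xy^(q+1) z ∉ L.

This contradicts the pumping lemma, which requires xy^i z ∈ L for all i ≥ 0.
Hence L = {a^p : p is prime} is not regular. ∎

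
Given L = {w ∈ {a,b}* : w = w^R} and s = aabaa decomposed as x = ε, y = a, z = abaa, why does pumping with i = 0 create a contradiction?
xy⁰z = abaa ∉ L

Pumping with i = 0 replaces y = a by y⁰ = ε:
- Original: s = xyz = aabaa; aabaa reversed is aabaa, the same string, so it is a palindrome and is in L
- Pumped: xy⁰z = ε · ε · abaa = abaa
- abaa reversed is aaba ≠ abaa, so it is not a palindrome and is not in L

The pumping lemma would require xy⁰z ∈ L, so this decomposition yields a contradiction.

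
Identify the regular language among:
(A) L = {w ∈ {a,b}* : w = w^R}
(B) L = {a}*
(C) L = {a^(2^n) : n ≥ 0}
(B) {a}*

(B) L = {a}* is regular.

This can be recognized by a finite automaton (DFA/NFA).
Regular expressions like {a}* define regular languages.

The other choices are not regular:
- {a^(2^n) : n ≥ 0}: After pumping, length is no longer a power of 2
- {w ∈ {a,b}* : w = w^R}: After pumping, the string is no longer symmetric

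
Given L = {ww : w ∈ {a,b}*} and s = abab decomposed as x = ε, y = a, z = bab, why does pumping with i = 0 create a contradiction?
xy⁰z = bab ∉ L

Pumping with i = 0 replaces y = a by y⁰ = ε:
- Original: s = xyz = abab; abab splits into halves ab · ab, which are equal, so it is in L (w = ab)
- Pumped: xy⁰z = ε · ε · bab = bab
- bab has odd length 3, so it cannot be written as ww and is not in L

The pumping lemma would require xy⁰z ∈ L, so this decomposition yields a contradiction.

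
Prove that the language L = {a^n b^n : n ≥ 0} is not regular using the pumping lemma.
Assume for contradiction that L is regular, and let p ≥ 1 be the pumping length given by the pumping lemma.
Choose s = a^p b^p. Then s ∈ L and |s| = 2p ≥ p.
By the pumping lemma, s = xyz for some x, y, z with |xy| ≤ p, |y| ≥ 1, and xy^i z ∈ L for every i ≥ 0.
Since |xy| ≤ p and the first p symbols of s are all a's, we must have y = a^k for some k with 1 ≤ k ≤ p.

Take i = 0: xy⁰z = a^(p − k) b^p.
This string has p − k a's but p b's, and p − k < p because k ≥ 1. So xy⁰z ∉ L.

This contradicts the pumping lemma, which requires xy^i z ∈ L for all i ≥ 0.
Hence L = {a^n b^n : n ≥ 0} is not regular. ∎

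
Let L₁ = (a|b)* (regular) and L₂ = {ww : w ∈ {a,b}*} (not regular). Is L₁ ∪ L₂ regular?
Yes — L₁ ∪ L₂ is regular.

{ww} ⊆ (a|b)*, so L₁ ∪ L₂ = (a|b)*, which is regular.

Note that the bare facts "L₁ regular, L₂ non-regular" do not settle the question by themselves: the closure of regular languages under ∪, ∩, complement and difference applies only when BOTH operands are regular. With a non-regular operand the result can come out regular or non-regular depending on the specific languages, so one has to work out L₁ ∪ L₂ for this particular pair, as above.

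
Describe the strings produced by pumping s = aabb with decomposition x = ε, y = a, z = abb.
{xy^i z : i ≥ 0} = {a^(i+1) b^2 : i ≥ 0} = {abb, aabb, aaabb, ...}

With x = ε, y = a, z = abb: Starting with aabb and pumping the first 'a' (z = abb keeps the second 'a'), we get strings with i+1 a's followed by 2 b's for i = 0, 1, 2, ...; note bb is not produced because z always contributes one a.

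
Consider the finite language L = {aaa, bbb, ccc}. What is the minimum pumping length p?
p = 4

For a finite language L, the pumping lemma holds vacuously if p > max|s| for s ∈ L.

The longest string in L = {aaa, bbb, ccc} has length 3.
If p = 4, then no string s ∈ L has |s| ≥ p, so the condition is vacuously true.

The minimum pumping length is p = 4.

Why no smaller p works: for any p ≤ 3, the longest string s ∈ L has |s| = 3 ≥ p, so it would
have to be pumpable; but pumping up (i = 2, 3, ...) produces ever longer strings, which cannot all lie in the
finite language L. So the pumping property fails for every p ≤ 3.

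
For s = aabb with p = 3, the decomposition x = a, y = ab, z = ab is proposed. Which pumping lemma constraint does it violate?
Violated: xyz = s

The decomposition x = a, y = ab, z = ab for s = aabb with p = 3
violates the constraint: xyz = s

xyz = 'a' + 'ab' + 'ab' = 'aabab' ≠ 'aabb' = s. The decomposition doesn't reconstruct s.

Pumping lemma constraints:
1. xyz = s (decomposition is valid)
2. |xy| ≤ p
3. |y| > 0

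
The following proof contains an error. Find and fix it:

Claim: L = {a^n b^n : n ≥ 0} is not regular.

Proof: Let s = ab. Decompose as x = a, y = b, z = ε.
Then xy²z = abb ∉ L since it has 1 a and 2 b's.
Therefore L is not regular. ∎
Error: The string s = ab might be shorter than the pumping length p.

Correction: Choose s = a^p b^p to ensure |s| ≥ p. Also, the decomposition is wrong: with |xy| ≤ p, y cannot include b's when s starts with p a's.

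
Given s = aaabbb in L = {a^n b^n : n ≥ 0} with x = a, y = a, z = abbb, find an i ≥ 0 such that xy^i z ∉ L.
i = 3

xy³z = a · aaa · abbb = aaaaabbb; aaaaabbb has 5 a's and 3 b's; 5 ≠ 3, so it is not in L.
(Other choices also work, e.g. i = 0, 2; only i = 1 is guaranteed to stay in L since xy¹z = s.)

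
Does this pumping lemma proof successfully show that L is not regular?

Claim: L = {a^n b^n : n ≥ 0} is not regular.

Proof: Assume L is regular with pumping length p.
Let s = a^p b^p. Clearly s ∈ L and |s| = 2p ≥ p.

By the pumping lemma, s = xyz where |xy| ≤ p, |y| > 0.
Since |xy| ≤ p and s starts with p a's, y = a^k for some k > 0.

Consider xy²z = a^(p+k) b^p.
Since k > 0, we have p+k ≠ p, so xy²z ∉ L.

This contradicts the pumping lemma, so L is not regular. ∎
The proof is correct.

This proof is valid because:
1. The string s = a^p b^p is correctly in L
2. The decomposition analysis is correct: y must consist only of a's
3. The contradiction is valid: pumping increases a's but not b's
4. The conclusion follows logically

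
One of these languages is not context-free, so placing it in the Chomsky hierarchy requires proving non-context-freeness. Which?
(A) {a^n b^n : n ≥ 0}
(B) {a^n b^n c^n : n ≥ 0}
(B) {a^n b^n c^n : n ≥ 0}

(B) {a^n b^n c^n : n ≥ 0} requires the CFL pumping lemma.

- {a^n b^n : n ≥ 0} is context-free (but not regular)
  • Can be shown non-regular with the regular pumping lemma
  • After pumping, the number of a's and b's become unequal

- {a^n b^n c^n : n ≥ 0} is NOT context-free
  • Requires the CFL pumping lemma to prove
  • Cannot maintain three equal counts simultaneously

The CFL pumping lemma is "stronger" in that it can prove non-membership
in the larger class of context-free languages.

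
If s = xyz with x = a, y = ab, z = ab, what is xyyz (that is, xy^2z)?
aababab

Given x = 'a', y = 'ab', z = 'ab' and i = 2:

xy^2z = x + y·y·...·y (2 times) + z
       = 'a' + 'ab'^2 + 'ab'
       = 'a' + 'abab' + 'ab'
       = 'aababab'

The pumped string is 'aababab' with length 7.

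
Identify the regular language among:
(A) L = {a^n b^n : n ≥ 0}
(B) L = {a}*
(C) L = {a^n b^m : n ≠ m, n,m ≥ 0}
(B) {a}*

(B) L = {a}* is regular.

This can be recognized by a finite automaton (DFA/NFA).
Regular expressions like {a}* define regular languages.

The other choices are not regular:
- {a^n b^m : n ≠ m, n,m ≥ 0}: After pumping a's, we can make n = m
- {a^n b^n : n ≥ 0}: After pumping, the number of a's and b's become unequal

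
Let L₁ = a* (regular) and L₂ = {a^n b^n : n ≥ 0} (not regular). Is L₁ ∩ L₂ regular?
Yes — L₁ ∩ L₂ is regular.

A string of a* contains no b's, and the only string of {a^n b^n} with no b's is ε (n = 0). So L₁ ∩ L₂ = {ε}, a finite language, which is regular.

Note that the bare facts "L₁ regular, L₂ non-regular" do not settle the question by themselves: the closure of regular languages under ∪, ∩, complement and difference applies only when BOTH operands are regular. With a non-regular operand the result can come out regular or non-regular depending on the specific languages, so one has to work out L₁ ∩ L₂ for this particular pair, as above.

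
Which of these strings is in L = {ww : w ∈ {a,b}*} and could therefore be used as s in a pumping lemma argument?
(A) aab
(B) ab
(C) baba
(C) baba

The pumping lemma is applied to a string s that lies in L, so first check membership of each option:
- (A) aab has odd length 3, so it cannot be written as ww and is not in L ✗
- (B) ab has length 2; its halves are a and b, which differ, so it is not in L ✗
- (C) baba splits into halves ba · ba, which are equal, so it is in L (w = ba) ✓

Only (C) baba is in L, so it is the only candidate that could play the role of s.
(In a complete proof one picks s in terms of the pumping length p so that |s| ≥ p is guaranteed; a fixed string like baba illustrates the shape of such an s.)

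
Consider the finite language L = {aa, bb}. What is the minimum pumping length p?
p = 3

For a finite language L, the pumping lemma holds vacuously if p > max|s| for s ∈ L.

The longest string in L = {aa, bb} has length 2.
If p = 3, then no string s ∈ L has |s| ≥ p, so the condition is vacuously true.

The minimum pumping length is p = 3.

Why no smaller p works: for any p ≤ 2, the longest string s ∈ L has |s| = 2 ≥ p, so it would
have to be pumpable; but pumping up (i = 2, 3, ...) produces ever longer strings, which cannot all lie in the
finite language L. So the pumping property fails for every p ≤ 2.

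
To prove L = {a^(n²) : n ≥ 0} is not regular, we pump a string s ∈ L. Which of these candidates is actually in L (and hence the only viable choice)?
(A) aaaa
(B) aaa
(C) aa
(A) aaaa

The pumping lemma is applied to a string s that lies in L, so first check membership of each option:
- (A) aaaa has length 4 = 2², a perfect square, so it is in L ✓
- (B) aaa has length 3, strictly between 1² = 1 and 2² = 4, so it is not in L ✗
- (C) aa has length 2, strictly between 1² = 1 and 2² = 4, so it is not in L ✗

Only (A) aaaa is in L, so it is the only candidate that could play the role of s.
(In a complete proof one picks s in terms of the pumping length p so that |s| ≥ p is guaranteed; a fixed string like aaaa illustrates the shape of such an s.)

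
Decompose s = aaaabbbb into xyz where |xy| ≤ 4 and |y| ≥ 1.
x = 'aa', y = 'a', z = 'abbbb'

For s = aaaabbbb and p = 4, one valid decomposition is:
- x = 'aa' (length 2)
- y = 'a' (length 1)
- z = 'abbbb' (length 5)

Verification:
- xyz = 'aa' + 'a' + 'abbbb' = aaaabbbb ✓
- |xy| = 3 ≤ 4 ✓
- |y| = 1 > 0 ✓

All pumping lemma constraints are satisfied.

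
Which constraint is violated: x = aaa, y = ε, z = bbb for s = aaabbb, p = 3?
Violated: |y| > 0

The decomposition x = aaa, y = ε, z = bbb for s = aaabbb with p = 3
violates the constraint: |y| > 0

|y| = 0, but the pumping lemma requires |y| > 0 (y must be non-empty).

Pumping lemma constraints:
1. xyz = s (decomposition is valid)
2. |xy| ≤ p
3. |y| > 0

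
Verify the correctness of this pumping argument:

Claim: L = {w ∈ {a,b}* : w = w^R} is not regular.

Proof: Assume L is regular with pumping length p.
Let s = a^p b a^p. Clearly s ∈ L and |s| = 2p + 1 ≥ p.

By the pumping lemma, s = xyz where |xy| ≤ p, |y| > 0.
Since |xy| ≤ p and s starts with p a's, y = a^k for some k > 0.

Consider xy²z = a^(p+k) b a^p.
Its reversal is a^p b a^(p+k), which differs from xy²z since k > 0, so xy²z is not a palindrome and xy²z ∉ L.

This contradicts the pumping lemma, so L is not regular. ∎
The proof is correct.

This proof is valid because:
1. s = a^p b a^p is in L and is chosen in terms of p, so |s| ≥ p holds for every p
2. The decomposition analysis is correct: |xy| ≤ p forces y to lie inside the leading a's
3. The contradiction is valid: a^(p+k) b a^p has more a's before the b than after it, so it is not a palindrome
4. The conclusion follows logically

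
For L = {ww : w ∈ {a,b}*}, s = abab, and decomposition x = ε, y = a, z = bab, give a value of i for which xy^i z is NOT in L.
i = 2

xy²z = ε · aa · bab = aabab; aabab has odd length 5, so it cannot be written as ww and is not in L.
(Other choices also work, e.g. i = 0, 3; only i = 1 is guaranteed to stay in L since xy¹z = s.)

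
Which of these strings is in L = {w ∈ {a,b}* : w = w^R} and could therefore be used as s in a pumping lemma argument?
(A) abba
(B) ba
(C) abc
(A) abba

The pumping lemma is applied to a string s that lies in L, so first check membership of each option:
- (A) abba reversed is abba, the same string, so it is a palindrome and is in L ✓
- (B) ba reversed is ab ≠ ba, so it is not a palindrome and is not in L ✗
- (C) abc reversed is cba ≠ abc, so it is not a palindrome and is not in L ✗

Only (A) abba is in L, so it is the only candidate that could play the role of s.
(In a complete proof one picks s in terms of the pumping length p so that |s| ≥ p is guaranteed; a fixed string like abba illustrates the shape of such an s.)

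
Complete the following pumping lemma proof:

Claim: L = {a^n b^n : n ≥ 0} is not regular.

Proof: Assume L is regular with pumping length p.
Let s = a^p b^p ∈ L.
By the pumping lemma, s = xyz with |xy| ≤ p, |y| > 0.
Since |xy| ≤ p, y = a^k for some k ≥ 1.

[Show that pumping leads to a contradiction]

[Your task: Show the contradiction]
Consider xy²z = a^(p+k) b^p.

Since k ≥ 1, we have p + k > p.
So xy²z has more a's than b's: (p+k) a's vs p b's.
This means xy²z ∉ L because a^n b^n requires equal counts.

This contradicts the pumping lemma which states xy²z ∈ L.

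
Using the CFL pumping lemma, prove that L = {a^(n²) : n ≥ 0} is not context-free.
Assume for contradiction that L is context-free, and let p ≥ 1 be the pumping length given by the pumping lemma for CFLs.
Choose s = a^(p²). Then s ∈ L and |s| = p² ≥ p.
By the CFL pumping lemma, s = uvxyz for some u, v, x, y, z with |vxy| ≤ p, |vy| ≥ 1, and uv^i xy^i z ∈ L for every i ≥ 0.
All symbols are a's, so only lengths matter: let k = |vy|, with 1 ≤ k ≤ |vxy| ≤ p.

Take i = 2: |uv²xy²z| = p² + k, and p² < p² + k ≤ p² + p < (p + 1)².
So the length lies strictly between consecutive squares and is not a perfect square; uv²xy²z ∉ L.

This contradicts the CFL pumping lemma, which requires uv^i xy^i z ∈ L for all i ≥ 0.
Hence L = {a^(n²) : n ≥ 0} is not context-free. ∎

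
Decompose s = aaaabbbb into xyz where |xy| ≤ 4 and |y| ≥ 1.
x = 'a', y = 'a', z = 'aabbbb'

For s = aaaabbbb and p = 4, one valid decomposition is:
- x = 'a' (length 1)
- y = 'a' (length 1)
- z = 'aabbbb' (length 6)

Verification:
- xyz = 'a' + 'a' + 'aabbbb' = aaaabbbb ✓
- |xy| = 2 ≤ 4 ✓
- |y| = 1 > 0 ✓

All pumping lemma constraints are satisfied.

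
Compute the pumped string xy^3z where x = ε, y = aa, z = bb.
aaaaaabb

Given x = '', y = 'aa', z = 'bb' and i = 3:

xy^3z = x + y·y·...·y (3 times) + z
       = '' + 'aa'^3 + 'bb'
       = '' + 'aaaaaa' + 'bb'
       = 'aaaaaabb'

The pumped string is 'aaaaaabb' with length 8.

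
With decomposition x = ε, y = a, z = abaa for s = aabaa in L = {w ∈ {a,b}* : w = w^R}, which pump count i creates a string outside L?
i = 2

xy²z = ε · aa · abaa = aaabaa; aaabaa reversed is aabaaa ≠ aaabaa, so it is not a palindrome and is not in L.
(Other choices also work, e.g. i = 0, 3; only i = 1 is guaranteed to stay in L since xy¹z = s.)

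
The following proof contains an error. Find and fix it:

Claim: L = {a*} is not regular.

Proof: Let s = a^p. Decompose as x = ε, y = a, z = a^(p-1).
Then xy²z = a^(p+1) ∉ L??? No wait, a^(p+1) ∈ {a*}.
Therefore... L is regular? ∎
Error: The proof attempts to show a*  is not regular, but a* IS regular!

Correction: a* is a regular language (recognized by a simple DFA with one accepting state and self-loop on 'a'). The pumping lemma can only prove non-regularity, not regularity. For regular languages, pumping always works.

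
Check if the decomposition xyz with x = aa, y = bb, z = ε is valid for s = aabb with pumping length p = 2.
Violated: |xy| ≤ p

The decomposition x = aa, y = bb, z = ε for s = aabb with p = 2
violates the constraint: |xy| ≤ p

|xy| = |aabb| = 4 > 2 = p. The decomposition puts too many characters in xy.

Pumping lemma constraints:
1. xyz = s (decomposition is valid)
2. |xy| ≤ p
3. |y| > 0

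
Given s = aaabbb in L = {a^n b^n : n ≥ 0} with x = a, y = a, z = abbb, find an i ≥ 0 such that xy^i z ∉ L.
i = 0

xy⁰z = a · ε · abbb = aabbb; aabbb has 2 a's and 3 b's; 2 ≠ 3, so it is not in L.
(Other choices also work, e.g. i = 2, 3; only i = 1 is guaranteed to stay in L since xy¹z = s.)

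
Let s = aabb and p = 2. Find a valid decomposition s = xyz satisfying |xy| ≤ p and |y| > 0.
x = '', y = 'aa', z = 'bb'

For s = aabb and p = 2, one valid decomposition is:
- x = '' (length 0)
- y = 'aa' (length 2)
- z = 'bb' (length 2)

Verification:
- xyz = '' + 'aa' + 'bb' = aabb ✓
- |xy| = 2 ≤ 2 ✓
- |y| = 2 > 0 ✓

All pumping lemma constraints are satisfied.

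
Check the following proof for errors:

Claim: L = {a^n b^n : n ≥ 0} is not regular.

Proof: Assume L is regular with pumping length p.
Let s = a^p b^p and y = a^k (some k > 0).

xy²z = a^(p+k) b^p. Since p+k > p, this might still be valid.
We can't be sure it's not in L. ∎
The proof is INCORRECT.

Error: The conclusion is wrong.
xy²z = a^(p+k) b^p is definitely NOT in L because the number of a's (p+k) ≠ number of b's (p).
The proof incorrectly doubts what is actually a valid contradiction.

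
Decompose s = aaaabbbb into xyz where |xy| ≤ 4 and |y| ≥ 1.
x = '', y = 'aaa', z = 'abbbb'

For s = aaaabbbb and p = 4, one valid decomposition is:
- x = '' (length 0)
- y = 'aaa' (length 3)
- z = 'abbbb' (length 5)

Verification:
- xyz = '' + 'aaa' + 'abbbb' = aaaabbbb ✓
- |xy| = 3 ≤ 4 ✓
- |y| = 3 > 0 ✓

All pumping lemma constraints are satisfied.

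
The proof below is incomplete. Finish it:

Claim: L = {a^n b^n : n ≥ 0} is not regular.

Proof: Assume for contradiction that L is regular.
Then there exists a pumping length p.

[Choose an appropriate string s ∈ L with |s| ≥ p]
s = a^p b^p

This string is in L (has equal a's and b's) and has length 2p ≥ p.
Any decomposition xyz with |xy| ≤ p means y consists only of a's,
so pumping will unbalance the counts.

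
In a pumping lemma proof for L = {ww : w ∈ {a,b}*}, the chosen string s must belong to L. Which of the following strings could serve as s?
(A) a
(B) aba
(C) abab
(C) abab

The pumping lemma is applied to a string s that lies in L, so first check membership of each option:
- (A) a has odd length 1, so it cannot be written as ww and is not in L ✗
- (B) aba has odd length 3, so it cannot be written as ww and is not in L ✗
- (C) abab splits into halves ab · ab, which are equal, so it is in L (w = ab) ✓

Only (C) abab is in L, so it is the only candidate that could play the role of s.
(In a complete proof one picks s in terms of the pumping length p so that |s| ≥ p is guaranteed; a fixed string like abab illustrates the shape of such an s.)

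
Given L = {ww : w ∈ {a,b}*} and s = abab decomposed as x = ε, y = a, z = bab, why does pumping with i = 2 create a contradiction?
xy²z = aabab ∉ L

Pumping with i = 2 replaces y = a by y² = aa:
- Original: s = xyz = abab; abab splits into halves ab · ab, which are equal, so it is in L (w = ab)
- Pumped: xy²z = ε · aa · bab = aabab
- aabab has odd length 5, so it cannot be written as ww and is not in L

The pumping lemma would require xy²z ∈ L, so this decomposition yields a contradiction.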